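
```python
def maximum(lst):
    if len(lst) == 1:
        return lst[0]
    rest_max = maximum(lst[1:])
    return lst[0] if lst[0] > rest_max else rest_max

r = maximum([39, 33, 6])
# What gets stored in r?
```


maximum([39, 33, 6])
= compare 39 with maximum([33, 6])
= compare 33 with maximum([6])
Base: maximum([6]) = 6
compare 33 with 6: max = 33
compare 39 with 33: max = 39
= 39


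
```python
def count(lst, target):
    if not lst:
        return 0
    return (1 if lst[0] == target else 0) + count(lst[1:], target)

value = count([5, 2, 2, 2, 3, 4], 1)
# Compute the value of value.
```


count([5, 2, 2, 2, 3, 4], 1)
lst[0]=5 != 1: 0 + count([2, 2, 2, 3, 4], 1)
lst[0]=2 != 1: 0 + count([2, 2, 3, 4], 1)
lst[0]=2 != 1: 0 + count([2, 3, 4], 1)
lst[0]=2 != 1: 0 + count([3, 4], 1)
lst[0]=3 != 1: 0 + count([4], 1)
lst[0]=4 != 1: 0 + count([], 1)
= 0


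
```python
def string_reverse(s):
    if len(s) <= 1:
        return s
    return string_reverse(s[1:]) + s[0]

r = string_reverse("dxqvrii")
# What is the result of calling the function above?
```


string_reverse("dxqvrii")
= string_reverse("xqvrii") + "d"
= string_reverse("qvrii") + "x" + "d"
= string_reverse("vrii") + "q" + "x" + "d"
= string_reverse("rii") + "v" + "q" + "x" + "d"
= string_reverse("ii") + "r" + "v" + "q" + "x" + "d"
= string_reverse("i") + "i" + "r" + "v" + "q" + "x" + "d"
= "i" + "i" + "r" + "v" + "q" + "x" + "d"
= "iirvqxd"


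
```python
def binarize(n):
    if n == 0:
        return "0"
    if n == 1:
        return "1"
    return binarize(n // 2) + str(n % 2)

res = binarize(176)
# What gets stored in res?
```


binarize(176)
= binarize(88) + "0"
= binarize(44) + "0" + "0"
= binarize(22) + "0" + "0" + "0"
= binarize(11) + "0" + "0" + "0" + "0"
= binarize(5) + "1" + "0" + "0" + "0" + "0"
= binarize(2) + "1" + "1" + "0" + "0" + "0" + "0"
= binarize(1) + "0" + "1" + "1" + "0" + "0" + "0" + "0"
= "1" + "0" + "1" + "1" + "0" + "0" + "0" + "0"
= "10110000"


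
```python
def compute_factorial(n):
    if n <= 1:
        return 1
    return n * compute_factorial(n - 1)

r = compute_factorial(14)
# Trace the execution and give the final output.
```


compute_factorial(14)
= 14 * compute_factorial(13)
= 14 * 13 * compute_factorial(12)
= 14 * 13 * 12 * compute_factorial(11)
= 14 * 13 * 12 * 11 * compute_factorial(10)
= 14 * 13 * 12 * 11 * 10 * compute_factorial(9)
= 14 * 13 * 12 * 11 * 10 * 9 * compute_factorial(8)
= 14 * 13 * 12 * 11 * 10 * 9 * 8 * compute_factorial(7)
= 14 * 13 * 12 * 11 * 10 * 9 * 8 * 7 * compute_factorial(6)
= 14 * 13 * 12 * 11 * 10 * 9 * 8 * 7 * 6 * compute_factorial(5)
= 14 * 13 * 12 * 11 * 10 * 9 * 8 * 7 * 6 * 5 * compute_factorial(4)
= 14 * 13 * 12 * 11 * 10 * 9 * 8 * 7 * 6 * 5 * 4 * compute_factorial(3)
= 14 * 13 * 12 * 11 * 10 * 9 * 8 * 7 * 6 * 5 * 4 * 3 * compute_factorial(2)
= 14 * 13 * 12 * 11 * 10 * 9 * 8 * 7 * 6 * 5 * 4 * 3 * 2 * compute_factorial(1)
= 14 * 13 * 12 * 11 * 10 * 9 * 8 * 7 * 6 * 5 * 4 * 3 * 2 * 1
= 87178291200


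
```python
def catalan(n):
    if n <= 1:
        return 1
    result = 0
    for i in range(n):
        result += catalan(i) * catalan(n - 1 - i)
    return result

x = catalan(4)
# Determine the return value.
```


catalan(4)
= sum of catalan(i) * catalan(4-1-i) for i in 0..3
First compute sub-values bottom-up:
  catalan(0) = 1, catalan(1) = 1
  catalan(2) = 1*1 + 1*1 = 2
  catalan(3) = 1*2 + 1*1 + 2*1 = 5
Now catalan(4):
  catalan(0)*catalan(3) = 1*5 = 5
  catalan(1)*catalan(2) = 1*2 = 2
  catalan(2)*catalan(1) = 2*1 = 2
  catalan(3)*catalan(0) = 5*1 = 5
= 5 + 2 + 2 + 5
= 14


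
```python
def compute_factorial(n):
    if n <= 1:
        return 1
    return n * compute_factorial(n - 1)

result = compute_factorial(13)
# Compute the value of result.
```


compute_factorial(13)
= 13 * compute_factorial(12)
= 13 * 12 * compute_factorial(11)
= 13 * 12 * 11 * compute_factorial(10)
= 13 * 12 * 11 * 10 * compute_factorial(9)
= 13 * 12 * 11 * 10 * 9 * compute_factorial(8)
= 13 * 12 * 11 * 10 * 9 * 8 * compute_factorial(7)
= 13 * 12 * 11 * 10 * 9 * 8 * 7 * compute_factorial(6)
= 13 * 12 * 11 * 10 * 9 * 8 * 7 * 6 * compute_factorial(5)
= 13 * 12 * 11 * 10 * 9 * 8 * 7 * 6 * 5 * compute_factorial(4)
= 13 * 12 * 11 * 10 * 9 * 8 * 7 * 6 * 5 * 4 * compute_factorial(3)
= 13 * 12 * 11 * 10 * 9 * 8 * 7 * 6 * 5 * 4 * 3 * compute_factorial(2)
= 13 * 12 * 11 * 10 * 9 * 8 * 7 * 6 * 5 * 4 * 3 * 2 * compute_factorial(1)
= 13 * 12 * 11 * 10 * 9 * 8 * 7 * 6 * 5 * 4 * 3 * 2 * 1
= 6227020800


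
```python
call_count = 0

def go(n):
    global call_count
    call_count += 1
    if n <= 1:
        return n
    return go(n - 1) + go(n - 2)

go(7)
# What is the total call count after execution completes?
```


go(7) calls go(6) and go(5); each non-base call branches into two more.
Let C(k) = total number of calls made by go(k), including the call to go(k) itself.
Base cases: C(0) = 1, C(1) = 1
Recurrence: C(k) = 1 + C(k-1) + C(k-2)
  C(2) = 1 + C(1) + C(0) = 1 + 1 + 1 = 3
  C(3) = 1 + C(2) + C(1) = 1 + 3 + 1 = 5
  C(4) = 1 + C(3) + C(2) = 1 + 5 + 3 = 9
  C(5) = 1 + C(4) + C(3) = 1 + 9 + 5 = 15
  C(6) = 1 + C(5) + C(4) = 1 + 15 + 9 = 25
  C(7) = 1 + C(6) + C(5) = 1 + 25 + 15 = 41
Total calls = C(7) = 41


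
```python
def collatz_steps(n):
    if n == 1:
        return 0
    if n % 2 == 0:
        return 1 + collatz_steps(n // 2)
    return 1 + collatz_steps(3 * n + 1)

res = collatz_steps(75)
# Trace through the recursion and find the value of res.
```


collatz_steps(75)
75 is odd -> 3*75+1 = 226 -> collatz_steps(226)
226 is even -> collatz_steps(113)
113 is odd -> 3*113+1 = 340 -> collatz_steps(340)
340 is even -> collatz_steps(170)
170 is even -> collatz_steps(85)
85 is odd -> 3*85+1 = 256 -> collatz_steps(256)
256 is even -> collatz_steps(128)
128 is even -> collatz_steps(64)
64 is even -> collatz_steps(32)
32 is even -> collatz_steps(16)
16 is even -> collatz_steps(8)
8 is even -> collatz_steps(4)
4 is even -> collatz_steps(2)
2 is even -> collatz_steps(1)
Reached 1 after 14 steps
= 14


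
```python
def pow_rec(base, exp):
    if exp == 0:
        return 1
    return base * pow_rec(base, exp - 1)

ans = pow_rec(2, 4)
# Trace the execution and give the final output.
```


pow_rec(2, 4)
= 2 * pow_rec(2, 3)
= 2 * 2 * pow_rec(2, 2)
= 2 * 2 * 2 * pow_rec(2, 1)
= 2 * 2 * 2 * 2 * pow_rec(2, 0)
= 2 * 2 * 2 * 2 * 1
= 16


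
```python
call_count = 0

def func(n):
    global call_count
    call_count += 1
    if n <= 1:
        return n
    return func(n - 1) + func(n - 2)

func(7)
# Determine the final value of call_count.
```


func(7) calls func(6) and func(5); each non-base call branches into two more.
Let C(k) = total number of calls made by func(k), including the call to func(k) itself.
Base cases: C(0) = 1, C(1) = 1
Recurrence: C(k) = 1 + C(k-1) + C(k-2)
  C(2) = 1 + C(1) + C(0) = 1 + 1 + 1 = 3
  C(3) = 1 + C(2) + C(1) = 1 + 3 + 1 = 5
  C(4) = 1 + C(3) + C(2) = 1 + 5 + 3 = 9
  C(5) = 1 + C(4) + C(3) = 1 + 9 + 5 = 15
  C(6) = 1 + C(5) + C(4) = 1 + 15 + 9 = 25
  C(7) = 1 + C(6) + C(5) = 1 + 25 + 15 = 41
Total calls = C(7) = 41


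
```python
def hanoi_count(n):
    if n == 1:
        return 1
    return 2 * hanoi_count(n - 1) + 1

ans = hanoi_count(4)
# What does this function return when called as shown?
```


hanoi_count(4)
= 2 * hanoi_count(3) + 1
= 2 * (2 * hanoi_count(2) + 1) + 1
= 2 * (2 * (2 * hanoi_count(1) + 1) + 1) + 1
Now compute bottom-up:
hanoi_count(1) = 1
hanoi_count(2) = 2 * 1 + 1 = 3
hanoi_count(3) = 2 * 3 + 1 = 7
hanoi_count(4) = 2 * 7 + 1 = 15
= 15


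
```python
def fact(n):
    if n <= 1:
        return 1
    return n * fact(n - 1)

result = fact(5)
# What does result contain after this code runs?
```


fact(5)
= 5 * fact(4)
= 5 * 4 * fact(3)
= 5 * 4 * 3 * fact(2)
= 5 * 4 * 3 * 2 * fact(1)
= 5 * 4 * 3 * 2 * 1
= 120


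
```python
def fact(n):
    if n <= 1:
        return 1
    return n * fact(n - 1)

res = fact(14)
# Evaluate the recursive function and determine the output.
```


fact(14)
= 14 * fact(13)
= 14 * 13 * fact(12)
= 14 * 13 * 12 * fact(11)
= 14 * 13 * 12 * 11 * fact(10)
= 14 * 13 * 12 * 11 * 10 * fact(9)
= 14 * 13 * 12 * 11 * 10 * 9 * fact(8)
= 14 * 13 * 12 * 11 * 10 * 9 * 8 * fact(7)
= 14 * 13 * 12 * 11 * 10 * 9 * 8 * 7 * fact(6)
= 14 * 13 * 12 * 11 * 10 * 9 * 8 * 7 * 6 * fact(5)
= 14 * 13 * 12 * 11 * 10 * 9 * 8 * 7 * 6 * 5 * fact(4)
= 14 * 13 * 12 * 11 * 10 * 9 * 8 * 7 * 6 * 5 * 4 * fact(3)
= 14 * 13 * 12 * 11 * 10 * 9 * 8 * 7 * 6 * 5 * 4 * 3 * fact(2)
= 14 * 13 * 12 * 11 * 10 * 9 * 8 * 7 * 6 * 5 * 4 * 3 * 2 * fact(1)
= 14 * 13 * 12 * 11 * 10 * 9 * 8 * 7 * 6 * 5 * 4 * 3 * 2 * 1
= 87178291200


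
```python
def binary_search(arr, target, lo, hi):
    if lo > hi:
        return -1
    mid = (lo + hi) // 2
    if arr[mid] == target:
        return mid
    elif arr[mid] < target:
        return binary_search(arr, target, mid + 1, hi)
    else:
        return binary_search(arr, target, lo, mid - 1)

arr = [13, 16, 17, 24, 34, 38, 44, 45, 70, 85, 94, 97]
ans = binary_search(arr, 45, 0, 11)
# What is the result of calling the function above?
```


binary_search(arr, 45, 0, 11)
lo=0, hi=11, mid=5, arr[mid]=38
38 < 45, search right half
lo=6, hi=11, mid=8, arr[mid]=70
70 > 45, search left half
lo=6, hi=7, mid=6, arr[mid]=44
44 < 45, search right half
lo=7, hi=7, mid=7, arr[mid]=45
arr[7] == 45, found at index 7
= 7


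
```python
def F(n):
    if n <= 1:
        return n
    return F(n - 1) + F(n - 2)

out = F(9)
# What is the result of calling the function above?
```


F(9)
= F(8) + F(7)
= (F(7) + F(6)) + F(7)
Computing bottom-up: F(0)=0, F(1)=1, F(2)=1, F(3)=2, F(4)=3, F(5)=5, F(6)=8, F(7)=13, F(8)=21, F(9)=34
= 34


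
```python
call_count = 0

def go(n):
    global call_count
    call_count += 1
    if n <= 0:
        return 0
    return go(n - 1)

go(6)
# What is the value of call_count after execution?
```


go(6) calls go(5) calls ... calls go(0)
Total calls: 6 + 1 (for base case) = 7


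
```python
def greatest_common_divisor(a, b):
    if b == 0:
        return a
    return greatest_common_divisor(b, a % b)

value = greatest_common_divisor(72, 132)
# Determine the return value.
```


greatest_common_divisor(72, 132)
= greatest_common_divisor(132, 72 % 132) = greatest_common_divisor(132, 72)
= greatest_common_divisor(72, 132 % 72) = greatest_common_divisor(72, 60)
= greatest_common_divisor(60, 72 % 60) = greatest_common_divisor(60, 12)
= greatest_common_divisor(12, 60 % 12) = greatest_common_divisor(12, 0)
b == 0, return a = 12


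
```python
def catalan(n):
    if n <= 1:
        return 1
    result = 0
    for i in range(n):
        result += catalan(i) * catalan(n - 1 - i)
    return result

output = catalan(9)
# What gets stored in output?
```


catalan(9)
= sum of catalan(i) * catalan(9-1-i) for i in 0..8
First compute sub-values bottom-up:
  catalan(0) = 1, catalan(1) = 1
  catalan(2) = 1*1 + 1*1 = 2
  catalan(3) = 1*2 + 1*1 + 2*1 = 5
  catalan(4) = 1*5 + 1*2 + 2*1 + 5*1 = 14
  catalan(5) = 1*14 + 1*5 + 2*2 + 5*1 + 14*1 = 42
  catalan(6) = 1*42 + 1*14 + 2*5 + 5*2 + 14*1 + 42*1 = 132
  catalan(7) = 1*132 + 1*42 + 2*14 + 5*5 + 14*2 + 42*1 + 132*1 = 429
  catalan(8) = 1*429 + 1*132 + 2*42 + 5*14 + 14*5 + 42*2 + 132*1 + 429*1 = 1430
Now catalan(9):
  catalan(0)*catalan(8) = 1*1430 = 1430
  catalan(1)*catalan(7) = 1*429 = 429
  catalan(2)*catalan(6) = 2*132 = 264
  catalan(3)*catalan(5) = 5*42 = 210
  catalan(4)*catalan(4) = 14*14 = 196
  catalan(5)*catalan(3) = 42*5 = 210
  catalan(6)*catalan(2) = 132*2 = 264
  catalan(7)*catalan(1) = 429*1 = 429
  catalan(8)*catalan(0) = 1430*1 = 1430
= 1430 + 429 + 264 + 210 + 196 + 210 + 264 + 429 + 1430
= 4862


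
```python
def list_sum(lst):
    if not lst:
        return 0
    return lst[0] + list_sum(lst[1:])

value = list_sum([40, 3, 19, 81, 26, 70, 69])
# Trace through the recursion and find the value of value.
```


list_sum([40, 3, 19, 81, 26, 70, 69])
= 40 + list_sum([3, 19, 81, 26, 70, 69])
= 40 + 3 + list_sum([19, 81, 26, 70, 69])
= 40 + 3 + 19 + list_sum([81, 26, 70, 69])
= 40 + 3 + 19 + 81 + list_sum([26, 70, 69])
= 40 + 3 + 19 + 81 + 26 + list_sum([70, 69])
= 40 + 3 + 19 + 81 + 26 + 70 + list_sum([69])
= 40 + 3 + 19 + 81 + 26 + 70 + 69 + list_sum([])
= 40 + 3 + 19 + 81 + 26 + 70 + 69 + 0
= 308


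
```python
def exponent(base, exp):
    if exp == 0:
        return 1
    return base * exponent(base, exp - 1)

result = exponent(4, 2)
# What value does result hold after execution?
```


exponent(4, 2)
= 4 * exponent(4, 1)
= 4 * 4 * exponent(4, 0)
= 4 * 4 * 1
= 16


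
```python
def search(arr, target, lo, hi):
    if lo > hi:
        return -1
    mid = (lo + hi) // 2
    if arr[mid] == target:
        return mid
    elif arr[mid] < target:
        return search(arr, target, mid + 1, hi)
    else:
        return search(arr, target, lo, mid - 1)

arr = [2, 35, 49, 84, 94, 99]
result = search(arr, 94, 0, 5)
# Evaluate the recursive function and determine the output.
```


search(arr, 94, 0, 5)
lo=0, hi=5, mid=2, arr[mid]=49
49 < 94, search right half
lo=3, hi=5, mid=4, arr[mid]=94
arr[4] == 94, found at index 4
= 4


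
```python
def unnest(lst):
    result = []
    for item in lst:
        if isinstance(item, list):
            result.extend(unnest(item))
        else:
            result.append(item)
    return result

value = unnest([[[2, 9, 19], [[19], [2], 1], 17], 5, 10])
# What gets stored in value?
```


unnest([[[2, 9, 19], [[19], [2], 1], 17], 5, 10])
Processing each element:
  [[2, 9, 19], [[19], [2], 1], 17] is a list -> unnest recursively -> [2, 9, 19, 19, 2, 1, 17]
  5 is not a list -> append 5
  10 is not a list -> append 10
= [2, 9, 19, 19, 2, 1, 17, 5, 10]


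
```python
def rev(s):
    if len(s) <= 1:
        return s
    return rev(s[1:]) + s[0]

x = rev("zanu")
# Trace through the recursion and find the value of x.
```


rev("zanu")
= rev("anu") + "z"
= rev("nu") + "a" + "z"
= rev("u") + "n" + "a" + "z"
= "u" + "n" + "a" + "z"
= "unaz"


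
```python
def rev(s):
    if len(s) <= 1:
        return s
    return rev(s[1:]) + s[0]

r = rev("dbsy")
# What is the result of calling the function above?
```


rev("dbsy")
= rev("bsy") + "d"
= rev("sy") + "b" + "d"
= rev("y") + "s" + "b" + "d"
= "y" + "s" + "b" + "d"
= "ysbd"


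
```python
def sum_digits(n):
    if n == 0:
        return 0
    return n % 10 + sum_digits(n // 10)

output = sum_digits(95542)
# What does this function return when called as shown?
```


sum_digits(95542)
= 2 + sum_digits(9554)
= 2 + 4 + sum_digits(955)
= 2 + 4 + 5 + sum_digits(95)
= 2 + 4 + 5 + 5 + sum_digits(9)
= 2 + 4 + 5 + 5 + 9 + sum_digits(0)
= 2 + 4 + 5 + 5 + 9 + 0
= 25


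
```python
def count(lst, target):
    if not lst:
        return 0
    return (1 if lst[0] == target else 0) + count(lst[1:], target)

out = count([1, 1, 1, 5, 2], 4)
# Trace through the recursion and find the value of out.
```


count([1, 1, 1, 5, 2], 4)
lst[0]=1 != 4: 0 + count([1, 1, 5, 2], 4)
lst[0]=1 != 4: 0 + count([1, 5, 2], 4)
lst[0]=1 != 4: 0 + count([5, 2], 4)
lst[0]=5 != 4: 0 + count([2], 4)
lst[0]=2 != 4: 0 + count([], 4)
= 0


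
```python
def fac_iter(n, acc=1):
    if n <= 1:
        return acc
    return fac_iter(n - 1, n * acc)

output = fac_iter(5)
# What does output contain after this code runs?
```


fac_iter(5, 1)
= fac_iter(4, 5 * 1) = fac_iter(4, 5)
= fac_iter(3, 4 * 5) = fac_iter(3, 20)
= fac_iter(2, 3 * 20) = fac_iter(2, 60)
= fac_iter(1, 2 * 60) = fac_iter(1, 120)
n <= 1, return acc = 120


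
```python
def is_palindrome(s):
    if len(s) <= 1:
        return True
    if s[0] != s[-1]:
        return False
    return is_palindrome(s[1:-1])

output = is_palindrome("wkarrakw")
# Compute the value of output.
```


is_palindrome("wkarrakw")
"wkarrakw": s[0]='w' == s[-1]='w' -> is_palindrome("karrak")
"karrak": s[0]='k' == s[-1]='k' -> is_palindrome("arra")
"arra": s[0]='a' == s[-1]='a' -> is_palindrome("rr")
"rr": s[0]='r' == s[-1]='r' -> is_palindrome("")
"": len <= 1 -> True
= True


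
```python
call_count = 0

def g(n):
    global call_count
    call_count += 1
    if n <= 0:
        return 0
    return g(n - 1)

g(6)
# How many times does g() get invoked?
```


g(6) calls g(5) calls ... calls g(0)
Total calls: 6 + 1 (for base case) = 7


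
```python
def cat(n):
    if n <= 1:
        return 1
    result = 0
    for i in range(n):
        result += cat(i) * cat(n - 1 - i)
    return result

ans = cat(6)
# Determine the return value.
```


cat(6)
= sum of cat(i) * cat(6-1-i) for i in 0..5
First compute sub-values bottom-up:
  cat(0) = 1, cat(1) = 1
  cat(2) = 1*1 + 1*1 = 2
  cat(3) = 1*2 + 1*1 + 2*1 = 5
  cat(4) = 1*5 + 1*2 + 2*1 + 5*1 = 14
  cat(5) = 1*14 + 1*5 + 2*2 + 5*1 + 14*1 = 42
Now cat(6):
  cat(0)*cat(5) = 1*42 = 42
  cat(1)*cat(4) = 1*14 = 14
  cat(2)*cat(3) = 2*5 = 10
  cat(3)*cat(2) = 5*2 = 10
  cat(4)*cat(1) = 14*1 = 14
  cat(5)*cat(0) = 42*1 = 42
= 42 + 14 + 10 + 10 + 14 + 42
= 132


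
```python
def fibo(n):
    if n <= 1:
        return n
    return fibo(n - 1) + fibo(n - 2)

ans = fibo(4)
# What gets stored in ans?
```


fibo(4)
= fibo(3) + fibo(2)
= (fibo(2) + fibo(1)) + fibo(2)
Computing bottom-up: fibo(0)=0, fibo(1)=1, fibo(2)=1, fibo(3)=2, fibo(4)=3
= 3


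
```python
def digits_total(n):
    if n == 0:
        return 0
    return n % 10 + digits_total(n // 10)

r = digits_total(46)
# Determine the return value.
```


digits_total(46)
= 6 + digits_total(4)
= 6 + 4 + digits_total(0)
= 6 + 4 + 0
= 10


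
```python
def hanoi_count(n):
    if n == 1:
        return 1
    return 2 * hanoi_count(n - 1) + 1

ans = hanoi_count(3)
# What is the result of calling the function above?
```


hanoi_count(3)
= 2 * hanoi_count(2) + 1
= 2 * (2 * hanoi_count(1) + 1) + 1
Now compute bottom-up:
hanoi_count(1) = 1
hanoi_count(2) = 2 * 1 + 1 = 3
hanoi_count(3) = 2 * 3 + 1 = 7
= 7


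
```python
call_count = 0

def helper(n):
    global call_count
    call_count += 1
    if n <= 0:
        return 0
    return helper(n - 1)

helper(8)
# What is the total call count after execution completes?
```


helper(8) calls helper(7) calls ... calls helper(0)
Total calls: 8 + 1 (for base case) = 9


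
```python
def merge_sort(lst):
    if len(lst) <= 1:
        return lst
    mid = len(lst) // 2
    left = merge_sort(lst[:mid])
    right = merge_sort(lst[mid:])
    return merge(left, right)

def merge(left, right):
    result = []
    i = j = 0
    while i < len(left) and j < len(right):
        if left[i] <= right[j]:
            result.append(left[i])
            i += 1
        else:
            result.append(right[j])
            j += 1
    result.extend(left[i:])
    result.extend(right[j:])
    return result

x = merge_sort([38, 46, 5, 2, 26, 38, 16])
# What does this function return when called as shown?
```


merge_sort([38, 46, 5, 2, 26, 38, 16])
Split into [38, 46, 5] and [2, 26, 38, 16]
Left sorted: [5, 38, 46]
Right sorted: [2, 16, 26, 38]
Merge [5, 38, 46] and [2, 16, 26, 38]
= [2, 5, 16, 26, 38, 38, 46]


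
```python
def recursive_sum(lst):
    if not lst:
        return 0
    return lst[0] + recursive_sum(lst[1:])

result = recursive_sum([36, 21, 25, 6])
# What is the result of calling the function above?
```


recursive_sum([36, 21, 25, 6])
= 36 + recursive_sum([21, 25, 6])
= 36 + 21 + recursive_sum([25, 6])
= 36 + 21 + 25 + recursive_sum([6])
= 36 + 21 + 25 + 6 + recursive_sum([])
= 36 + 21 + 25 + 6 + 0
= 88


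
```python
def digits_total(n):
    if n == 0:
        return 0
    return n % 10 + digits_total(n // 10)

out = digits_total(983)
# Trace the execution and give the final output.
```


digits_total(983)
= 3 + digits_total(98)
= 3 + 8 + digits_total(9)
= 3 + 8 + 9 + digits_total(0)
= 3 + 8 + 9 + 0
= 20


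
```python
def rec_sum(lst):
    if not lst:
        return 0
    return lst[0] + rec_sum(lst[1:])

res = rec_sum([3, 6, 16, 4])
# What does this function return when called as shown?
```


rec_sum([3, 6, 16, 4])
= 3 + rec_sum([6, 16, 4])
= 3 + 6 + rec_sum([16, 4])
= 3 + 6 + 16 + rec_sum([4])
= 3 + 6 + 16 + 4 + rec_sum([])
= 3 + 6 + 16 + 4 + 0
= 29


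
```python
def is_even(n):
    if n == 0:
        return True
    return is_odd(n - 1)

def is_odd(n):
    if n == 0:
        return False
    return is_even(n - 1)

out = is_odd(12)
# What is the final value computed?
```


is_odd(12)
= is_even(11)
= is_odd(10)
= is_even(9)
= is_odd(8)
= is_even(7)
= is_odd(6)
= is_even(5)
= is_odd(4)
= is_even(3)
= is_odd(2)
= is_even(1)
= is_odd(0)
n == 0: return False
= False


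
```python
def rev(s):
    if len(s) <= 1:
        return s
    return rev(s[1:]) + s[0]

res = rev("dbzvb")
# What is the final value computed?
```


rev("dbzvb")
= rev("bzvb") + "d"
= rev("zvb") + "b" + "d"
= rev("vb") + "z" + "b" + "d"
= rev("b") + "v" + "z" + "b" + "d"
= "b" + "v" + "z" + "b" + "d"
= "bvzbd"


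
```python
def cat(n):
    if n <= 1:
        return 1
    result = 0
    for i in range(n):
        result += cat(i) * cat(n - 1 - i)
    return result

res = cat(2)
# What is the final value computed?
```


cat(2)
= sum of cat(i) * cat(2-1-i) for i in 0..1
  cat(0)*cat(1) = 1*1 = 1
  cat(1)*cat(0) = 1*1 = 1
= 1 + 1
= 2


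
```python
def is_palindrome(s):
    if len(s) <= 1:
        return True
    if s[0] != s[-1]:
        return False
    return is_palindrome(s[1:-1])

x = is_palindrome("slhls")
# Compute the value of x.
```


is_palindrome("slhls")
"slhls": s[0]='s' == s[-1]='s' -> is_palindrome("lhl")
"lhl": s[0]='l' == s[-1]='l' -> is_palindrome("h")
"h": len <= 1 -> True
= True


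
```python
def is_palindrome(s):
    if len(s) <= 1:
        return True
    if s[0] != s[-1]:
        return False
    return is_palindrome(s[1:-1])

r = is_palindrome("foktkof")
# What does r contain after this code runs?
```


is_palindrome("foktkof")
"foktkof": s[0]='f' == s[-1]='f' -> is_palindrome("oktko")
"oktko": s[0]='o' == s[-1]='o' -> is_palindrome("ktk")
"ktk": s[0]='k' == s[-1]='k' -> is_palindrome("t")
"t": len <= 1 -> True
= True


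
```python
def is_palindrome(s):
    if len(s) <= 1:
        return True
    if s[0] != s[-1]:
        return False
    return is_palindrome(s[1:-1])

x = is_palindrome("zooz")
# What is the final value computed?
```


is_palindrome("zooz")
"zooz": s[0]='z' == s[-1]='z' -> is_palindrome("oo")
"oo": s[0]='o' == s[-1]='o' -> is_palindrome("")
"": len <= 1 -> True
= True


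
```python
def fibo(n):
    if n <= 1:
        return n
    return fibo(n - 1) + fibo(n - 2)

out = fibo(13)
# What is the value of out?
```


fibo(13)
= fibo(12) + fibo(11)
= (fibo(11) + fibo(10)) + fibo(11)
Computing bottom-up: fibo(0)=0, fibo(1)=1, fibo(2)=1, fibo(3)=2, fibo(4)=3, fibo(5)=5, fibo(6)=8, fibo(7)=13, fibo(8)=21, fibo(9)=34, fibo(10)=55, fibo(11)=89, fibo(12)=144, fibo(13)=233
= 233


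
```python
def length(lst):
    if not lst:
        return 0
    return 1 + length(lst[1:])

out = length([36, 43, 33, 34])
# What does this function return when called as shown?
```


length([36, 43, 33, 34])
= 1 + length([43, 33, 34])
= 1 + 1 + length([33, 34])
= 1 + 1 + 1 + length([34])
= 1 + 1 + 1 + 1 + length([])
= 1 + 1 + 1 + 1 + 0
= 4


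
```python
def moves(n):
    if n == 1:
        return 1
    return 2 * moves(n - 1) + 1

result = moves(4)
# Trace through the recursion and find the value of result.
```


moves(4)
= 2 * moves(3) + 1
= 2 * (2 * moves(2) + 1) + 1
= 2 * (2 * (2 * moves(1) + 1) + 1) + 1
Now compute bottom-up:
moves(1) = 1
moves(2) = 2 * 1 + 1 = 3
moves(3) = 2 * 3 + 1 = 7
moves(4) = 2 * 7 + 1 = 15
= 15


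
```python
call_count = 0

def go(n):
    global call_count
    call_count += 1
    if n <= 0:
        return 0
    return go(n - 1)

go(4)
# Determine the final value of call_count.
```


go(4) calls go(3) calls ... calls go(0)
Total calls: 4 + 1 (for base case) = 5


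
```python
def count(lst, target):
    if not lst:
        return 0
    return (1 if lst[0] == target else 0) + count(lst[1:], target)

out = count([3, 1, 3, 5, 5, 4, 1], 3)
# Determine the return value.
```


count([3, 1, 3, 5, 5, 4, 1], 3)
lst[0]=3 == 3: 1 + count([1, 3, 5, 5, 4, 1], 3)
lst[0]=1 != 3: 0 + count([3, 5, 5, 4, 1], 3)
lst[0]=3 == 3: 1 + count([5, 5, 4, 1], 3)
lst[0]=5 != 3: 0 + count([5, 4, 1], 3)
lst[0]=5 != 3: 0 + count([4, 1], 3)
lst[0]=4 != 3: 0 + count([1], 3)
lst[0]=1 != 3: 0 + count([], 3)
= 2


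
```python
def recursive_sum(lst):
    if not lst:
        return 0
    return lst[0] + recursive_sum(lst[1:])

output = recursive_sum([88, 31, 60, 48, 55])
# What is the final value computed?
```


recursive_sum([88, 31, 60, 48, 55])
= 88 + recursive_sum([31, 60, 48, 55])
= 88 + 31 + recursive_sum([60, 48, 55])
= 88 + 31 + 60 + recursive_sum([48, 55])
= 88 + 31 + 60 + 48 + recursive_sum([55])
= 88 + 31 + 60 + 48 + 55 + recursive_sum([])
= 88 + 31 + 60 + 48 + 55 + 0
= 282


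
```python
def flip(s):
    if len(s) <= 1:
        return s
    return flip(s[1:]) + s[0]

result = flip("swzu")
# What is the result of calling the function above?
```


flip("swzu")
= flip("wzu") + "s"
= flip("zu") + "w" + "s"
= flip("u") + "z" + "w" + "s"
= "u" + "z" + "w" + "s"
= "uzws"


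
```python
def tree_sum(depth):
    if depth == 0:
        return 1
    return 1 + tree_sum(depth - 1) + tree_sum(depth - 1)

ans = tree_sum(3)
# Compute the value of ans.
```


tree_sum(3)
= 1 + tree_sum(2) + tree_sum(2)
= 1 + 2 * tree_sum(2)
tree_sum(k) = 2^(k+1) - 1
tree_sum(0) = 1
tree_sum(1) = 3
tree_sum(2) = 7
tree_sum(3) = 15
tree_sum(3) = 2^4 - 1 = 15


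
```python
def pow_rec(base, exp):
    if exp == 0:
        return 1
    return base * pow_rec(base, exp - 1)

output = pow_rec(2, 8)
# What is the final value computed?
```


pow_rec(2, 8)
= 2 * pow_rec(2, 7)
= 2 * 2 * pow_rec(2, 6)
= 2 * 2 * 2 * pow_rec(2, 5)
= 2 * 2 * 2 * 2 * pow_rec(2, 4)
= 2 * 2 * 2 * 2 * 2 * pow_rec(2, 3)
= 2 * 2 * 2 * 2 * 2 * 2 * pow_rec(2, 2)
= 2 * 2 * 2 * 2 * 2 * 2 * 2 * pow_rec(2, 1)
= 2 * 2 * 2 * 2 * 2 * 2 * 2 * 2 * pow_rec(2, 0)
= 2 * 2 * 2 * 2 * 2 * 2 * 2 * 2 * 1
= 256


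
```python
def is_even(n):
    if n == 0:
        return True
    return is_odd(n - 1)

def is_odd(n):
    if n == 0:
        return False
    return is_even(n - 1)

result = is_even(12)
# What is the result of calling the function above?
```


is_even(12)
= is_odd(11)
= is_even(10)
= is_odd(9)
= is_even(8)
= is_odd(7)
= is_even(6)
= is_odd(5)
= is_even(4)
= is_odd(3)
= is_even(2)
= is_odd(1)
= is_even(0)
n == 0: return True
= True


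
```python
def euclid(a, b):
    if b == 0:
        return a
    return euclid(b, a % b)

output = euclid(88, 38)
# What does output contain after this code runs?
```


euclid(88, 38)
= euclid(38, 88 % 38) = euclid(38, 12)
= euclid(12, 38 % 12) = euclid(12, 2)
= euclid(2, 12 % 2) = euclid(2, 0)
b == 0, return a = 2


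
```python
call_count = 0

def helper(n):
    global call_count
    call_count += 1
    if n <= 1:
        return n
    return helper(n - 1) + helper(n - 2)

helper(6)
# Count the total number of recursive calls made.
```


helper(6) calls helper(5) and helper(4); each non-base call branches into two more.
Let C(k) = total number of calls made by helper(k), including the call to helper(k) itself.
Base cases: C(0) = 1, C(1) = 1
Recurrence: C(k) = 1 + C(k-1) + C(k-2)
  C(2) = 1 + C(1) + C(0) = 1 + 1 + 1 = 3
  C(3) = 1 + C(2) + C(1) = 1 + 3 + 1 = 5
  C(4) = 1 + C(3) + C(2) = 1 + 5 + 3 = 9
  C(5) = 1 + C(4) + C(3) = 1 + 9 + 5 = 15
  C(6) = 1 + C(5) + C(4) = 1 + 15 + 9 = 25
Total calls = C(6) = 25


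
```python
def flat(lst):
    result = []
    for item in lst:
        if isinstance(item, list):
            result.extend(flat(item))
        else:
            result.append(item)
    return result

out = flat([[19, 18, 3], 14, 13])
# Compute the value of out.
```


flat([[19, 18, 3], 14, 13])
Processing each element:
  [19, 18, 3] is a list -> flat recursively -> [19, 18, 3]
  14 is not a list -> append 14
  13 is not a list -> append 13
= [19, 18, 3, 14, 13]


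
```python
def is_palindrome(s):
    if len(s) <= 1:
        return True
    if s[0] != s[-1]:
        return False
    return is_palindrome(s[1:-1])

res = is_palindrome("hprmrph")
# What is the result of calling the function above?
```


is_palindrome("hprmrph")
"hprmrph": s[0]='h' == s[-1]='h' -> is_palindrome("prmrp")
"prmrp": s[0]='p' == s[-1]='p' -> is_palindrome("rmr")
"rmr": s[0]='r' == s[-1]='r' -> is_palindrome("m")
"m": len <= 1 -> True
= True


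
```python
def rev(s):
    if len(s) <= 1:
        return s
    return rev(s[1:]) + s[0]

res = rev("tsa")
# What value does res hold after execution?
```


rev("tsa")
= rev("sa") + "t"
= rev("a") + "s" + "t"
= "a" + "s" + "t"
= "ast"


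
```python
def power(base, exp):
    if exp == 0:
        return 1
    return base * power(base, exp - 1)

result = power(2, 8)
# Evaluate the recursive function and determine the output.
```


power(2, 8)
= 2 * power(2, 7)
= 2 * 2 * power(2, 6)
= 2 * 2 * 2 * power(2, 5)
= 2 * 2 * 2 * 2 * power(2, 4)
= 2 * 2 * 2 * 2 * 2 * power(2, 3)
= 2 * 2 * 2 * 2 * 2 * 2 * power(2, 2)
= 2 * 2 * 2 * 2 * 2 * 2 * 2 * power(2, 1)
= 2 * 2 * 2 * 2 * 2 * 2 * 2 * 2 * power(2, 0)
= 2 * 2 * 2 * 2 * 2 * 2 * 2 * 2 * 1
= 256


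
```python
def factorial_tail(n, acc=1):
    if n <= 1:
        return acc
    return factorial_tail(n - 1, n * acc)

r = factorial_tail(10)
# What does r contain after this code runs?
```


factorial_tail(10, 1)
= factorial_tail(9, 10 * 1) = factorial_tail(9, 10)
= factorial_tail(8, 9 * 10) = factorial_tail(8, 90)
= factorial_tail(7, 8 * 90) = factorial_tail(7, 720)
= factorial_tail(6, 7 * 720) = factorial_tail(6, 5040)
= factorial_tail(5, 6 * 5040) = factorial_tail(5, 30240)
= factorial_tail(4, 5 * 30240) = factorial_tail(4, 151200)
= factorial_tail(3, 4 * 151200) = factorial_tail(3, 604800)
= factorial_tail(2, 3 * 604800) = factorial_tail(2, 1814400)
= factorial_tail(1, 2 * 1814400) = factorial_tail(1, 3628800)
n <= 1, return acc = 3628800


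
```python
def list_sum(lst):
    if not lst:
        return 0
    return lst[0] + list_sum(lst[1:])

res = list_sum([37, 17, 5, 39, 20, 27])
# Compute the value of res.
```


list_sum([37, 17, 5, 39, 20, 27])
= 37 + list_sum([17, 5, 39, 20, 27])
= 37 + 17 + list_sum([5, 39, 20, 27])
= 37 + 17 + 5 + list_sum([39, 20, 27])
= 37 + 17 + 5 + 39 + list_sum([20, 27])
= 37 + 17 + 5 + 39 + 20 + list_sum([27])
= 37 + 17 + 5 + 39 + 20 + 27 + list_sum([])
= 37 + 17 + 5 + 39 + 20 + 27 + 0
= 145


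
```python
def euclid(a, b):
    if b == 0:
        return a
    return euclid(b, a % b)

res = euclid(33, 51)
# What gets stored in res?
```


euclid(33, 51)
= euclid(51, 33 % 51) = euclid(51, 33)
= euclid(33, 51 % 33) = euclid(33, 18)
= euclid(18, 33 % 18) = euclid(18, 15)
= euclid(15, 18 % 15) = euclid(15, 3)
= euclid(3, 15 % 3) = euclid(3, 0)
b == 0, return a = 3


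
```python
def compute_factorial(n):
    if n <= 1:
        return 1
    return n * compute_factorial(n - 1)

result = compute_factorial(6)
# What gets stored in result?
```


compute_factorial(6)
= 6 * compute_factorial(5)
= 6 * 5 * compute_factorial(4)
= 6 * 5 * 4 * compute_factorial(3)
= 6 * 5 * 4 * 3 * compute_factorial(2)
= 6 * 5 * 4 * 3 * 2 * compute_factorial(1)
= 6 * 5 * 4 * 3 * 2 * 1
= 720


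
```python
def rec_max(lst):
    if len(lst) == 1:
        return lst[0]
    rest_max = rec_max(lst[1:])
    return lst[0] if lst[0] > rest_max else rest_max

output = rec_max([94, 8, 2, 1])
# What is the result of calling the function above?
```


rec_max([94, 8, 2, 1])
= compare 94 with rec_max([8, 2, 1])
= compare 8 with rec_max([2, 1])
= compare 2 with rec_max([1])
Base: rec_max([1]) = 1
compare 2 with 1: max = 2
compare 8 with 2: max = 8
compare 94 with 8: max = 94
= 94


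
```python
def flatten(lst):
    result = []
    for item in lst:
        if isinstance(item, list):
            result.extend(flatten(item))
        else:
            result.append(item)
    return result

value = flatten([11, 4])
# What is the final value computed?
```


flatten([11, 4])
Processing each element:
  11 is not a list -> append 11
  4 is not a list -> append 4
= [11, 4]


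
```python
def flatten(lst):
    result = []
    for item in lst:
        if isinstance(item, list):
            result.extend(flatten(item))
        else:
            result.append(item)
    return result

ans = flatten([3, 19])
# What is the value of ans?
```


flatten([3, 19])
Processing each element:
  3 is not a list -> append 3
  19 is not a list -> append 19
= [3, 19]


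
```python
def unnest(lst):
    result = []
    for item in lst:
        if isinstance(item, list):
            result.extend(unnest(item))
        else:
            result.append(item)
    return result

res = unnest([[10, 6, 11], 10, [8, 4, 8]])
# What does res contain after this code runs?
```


unnest([[10, 6, 11], 10, [8, 4, 8]])
Processing each element:
  [10, 6, 11] is a list -> unnest recursively -> [10, 6, 11]
  10 is not a list -> append 10
  [8, 4, 8] is a list -> unnest recursively -> [8, 4, 8]
= [10, 6, 11, 10, 8, 4, 8]


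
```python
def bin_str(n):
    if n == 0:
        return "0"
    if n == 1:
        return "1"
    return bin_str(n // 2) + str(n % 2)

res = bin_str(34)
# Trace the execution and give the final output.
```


bin_str(34)
= bin_str(17) + "0"
= bin_str(8) + "1" + "0"
= bin_str(4) + "0" + "1" + "0"
= bin_str(2) + "0" + "0" + "1" + "0"
= bin_str(1) + "0" + "0" + "0" + "1" + "0"
= "1" + "0" + "0" + "0" + "1" + "0"
= "100010"


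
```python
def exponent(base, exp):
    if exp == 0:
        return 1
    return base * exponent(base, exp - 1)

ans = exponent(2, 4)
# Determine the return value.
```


exponent(2, 4)
= 2 * exponent(2, 3)
= 2 * 2 * exponent(2, 2)
= 2 * 2 * 2 * exponent(2, 1)
= 2 * 2 * 2 * 2 * exponent(2, 0)
= 2 * 2 * 2 * 2 * 1
= 16


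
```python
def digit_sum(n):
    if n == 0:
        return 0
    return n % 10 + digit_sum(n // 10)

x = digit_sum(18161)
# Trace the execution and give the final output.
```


digit_sum(18161)
= 1 + digit_sum(1816)
= 1 + 6 + digit_sum(181)
= 1 + 6 + 1 + digit_sum(18)
= 1 + 6 + 1 + 8 + digit_sum(1)
= 1 + 6 + 1 + 8 + 1 + digit_sum(0)
= 1 + 6 + 1 + 8 + 1 + 0
= 17


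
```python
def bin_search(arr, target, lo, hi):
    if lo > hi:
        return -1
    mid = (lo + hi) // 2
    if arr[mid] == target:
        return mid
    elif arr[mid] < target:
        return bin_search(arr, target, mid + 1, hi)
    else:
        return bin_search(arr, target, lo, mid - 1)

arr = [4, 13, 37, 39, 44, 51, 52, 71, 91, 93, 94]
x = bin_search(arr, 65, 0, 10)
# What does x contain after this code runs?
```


bin_search(arr, 65, 0, 10)
lo=0, hi=10, mid=5, arr[mid]=51
51 < 65, search right half
lo=6, hi=10, mid=8, arr[mid]=91
91 > 65, search left half
lo=6, hi=7, mid=6, arr[mid]=52
52 < 65, search right half
lo=7, hi=7, mid=7, arr[mid]=71
71 > 65, search left half
lo > hi, target not found, return -1
= -1


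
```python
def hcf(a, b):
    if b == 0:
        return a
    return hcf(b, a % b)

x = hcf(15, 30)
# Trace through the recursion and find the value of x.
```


hcf(15, 30)
= hcf(30, 15 % 30) = hcf(30, 15)
= hcf(15, 30 % 15) = hcf(15, 0)
b == 0, return a = 15


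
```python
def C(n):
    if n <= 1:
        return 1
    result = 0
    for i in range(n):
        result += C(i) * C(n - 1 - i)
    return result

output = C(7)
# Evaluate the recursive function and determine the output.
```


C(7)
= sum of C(i) * C(7-1-i) for i in 0..6
First compute sub-values bottom-up:
  C(0) = 1, C(1) = 1
  C(2) = 1*1 + 1*1 = 2
  C(3) = 1*2 + 1*1 + 2*1 = 5
  C(4) = 1*5 + 1*2 + 2*1 + 5*1 = 14
  C(5) = 1*14 + 1*5 + 2*2 + 5*1 + 14*1 = 42
  C(6) = 1*42 + 1*14 + 2*5 + 5*2 + 14*1 + 42*1 = 132
Now C(7):
  C(0)*C(6) = 1*132 = 132
  C(1)*C(5) = 1*42 = 42
  C(2)*C(4) = 2*14 = 28
  C(3)*C(3) = 5*5 = 25
  C(4)*C(2) = 14*2 = 28
  C(5)*C(1) = 42*1 = 42
  C(6)*C(0) = 132*1 = 132
= 132 + 42 + 28 + 25 + 28 + 42 + 132
= 429


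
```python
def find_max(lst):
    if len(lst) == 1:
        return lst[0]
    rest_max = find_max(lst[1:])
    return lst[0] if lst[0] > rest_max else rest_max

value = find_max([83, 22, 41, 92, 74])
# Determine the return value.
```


find_max([83, 22, 41, 92, 74])
= compare 83 with find_max([22, 41, 92, 74])
= compare 22 with find_max([41, 92, 74])
= compare 41 with find_max([92, 74])
= compare 92 with find_max([74])
Base: find_max([74]) = 74
compare 92 with 74: max = 92
compare 41 with 92: max = 92
compare 22 with 92: max = 92
compare 83 with 92: max = 92
= 92


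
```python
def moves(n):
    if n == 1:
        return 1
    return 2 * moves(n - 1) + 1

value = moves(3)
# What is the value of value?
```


moves(3)
= 2 * moves(2) + 1
= 2 * (2 * moves(1) + 1) + 1
Now compute bottom-up:
moves(1) = 1
moves(2) = 2 * 1 + 1 = 3
moves(3) = 2 * 3 + 1 = 7
= 7


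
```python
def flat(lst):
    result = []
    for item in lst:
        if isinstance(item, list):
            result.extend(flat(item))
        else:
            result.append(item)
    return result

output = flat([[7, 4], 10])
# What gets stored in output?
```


flat([[7, 4], 10])
Processing each element:
  [7, 4] is a list -> flat recursively -> [7, 4]
  10 is not a list -> append 10
= [7, 4, 10]


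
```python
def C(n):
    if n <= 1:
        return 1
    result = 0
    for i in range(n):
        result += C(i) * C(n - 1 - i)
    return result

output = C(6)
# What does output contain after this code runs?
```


C(6)
= sum of C(i) * C(6-1-i) for i in 0..5
First compute sub-values bottom-up:
  C(0) = 1, C(1) = 1
  C(2) = 1*1 + 1*1 = 2
  C(3) = 1*2 + 1*1 + 2*1 = 5
  C(4) = 1*5 + 1*2 + 2*1 + 5*1 = 14
  C(5) = 1*14 + 1*5 + 2*2 + 5*1 + 14*1 = 42
Now C(6):
  C(0)*C(5) = 1*42 = 42
  C(1)*C(4) = 1*14 = 14
  C(2)*C(3) = 2*5 = 10
  C(3)*C(2) = 5*2 = 10
  C(4)*C(1) = 14*1 = 14
  C(5)*C(0) = 42*1 = 42
= 42 + 14 + 10 + 10 + 14 + 42
= 132


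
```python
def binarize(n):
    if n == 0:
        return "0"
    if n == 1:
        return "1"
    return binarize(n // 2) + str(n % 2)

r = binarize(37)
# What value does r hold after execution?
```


binarize(37)
= binarize(18) + "1"
= binarize(9) + "0" + "1"
= binarize(4) + "1" + "0" + "1"
= binarize(2) + "0" + "1" + "0" + "1"
= binarize(1) + "0" + "0" + "1" + "0" + "1"
= "1" + "0" + "0" + "1" + "0" + "1"
= "100101"


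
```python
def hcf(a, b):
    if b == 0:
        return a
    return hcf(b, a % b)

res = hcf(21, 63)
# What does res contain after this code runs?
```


hcf(21, 63)
= hcf(63, 21 % 63) = hcf(63, 21)
= hcf(21, 63 % 21) = hcf(21, 0)
b == 0, return a = 21


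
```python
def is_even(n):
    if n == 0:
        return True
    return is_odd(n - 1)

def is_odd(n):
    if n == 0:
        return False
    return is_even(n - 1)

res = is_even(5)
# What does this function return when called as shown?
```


is_even(5)
= is_odd(4)
= is_even(3)
= is_odd(2)
= is_even(1)
= is_odd(0)
n == 0: return False
= False


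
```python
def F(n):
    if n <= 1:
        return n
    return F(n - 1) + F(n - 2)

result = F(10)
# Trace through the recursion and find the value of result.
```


F(10)
= F(9) + F(8)
= (F(8) + F(7)) + F(8)
Computing bottom-up: F(0)=0, F(1)=1, F(2)=1, F(3)=2, F(4)=3, F(5)=5, F(6)=8, F(7)=13, F(8)=21, F(9)=34, F(10)=55
= 55


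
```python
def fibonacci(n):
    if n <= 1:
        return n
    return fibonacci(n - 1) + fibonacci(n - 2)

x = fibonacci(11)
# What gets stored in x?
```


fibonacci(11)
= fibonacci(10) + fibonacci(9)
= (fibonacci(9) + fibonacci(8)) + fibonacci(9)
Computing bottom-up: fibonacci(0)=0, fibonacci(1)=1, fibonacci(2)=1, fibonacci(3)=2, fibonacci(4)=3, fibonacci(5)=5, fibonacci(6)=8, fibonacci(7)=13, fibonacci(8)=21, fibonacci(9)=34, fibonacci(10)=55, fibonacci(11)=89
= 89


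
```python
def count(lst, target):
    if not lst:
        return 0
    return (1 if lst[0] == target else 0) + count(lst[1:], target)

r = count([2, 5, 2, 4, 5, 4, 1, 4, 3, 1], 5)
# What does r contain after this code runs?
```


count([2, 5, 2, 4, 5, 4, 1, 4, 3, 1], 5)
lst[0]=2 != 5: 0 + count([5, 2, 4, 5, 4, 1, 4, 3, 1], 5)
lst[0]=5 == 5: 1 + count([2, 4, 5, 4, 1, 4, 3, 1], 5)
lst[0]=2 != 5: 0 + count([4, 5, 4, 1, 4, 3, 1], 5)
lst[0]=4 != 5: 0 + count([5, 4, 1, 4, 3, 1], 5)
lst[0]=5 == 5: 1 + count([4, 1, 4, 3, 1], 5)
lst[0]=4 != 5: 0 + count([1, 4, 3, 1], 5)
lst[0]=1 != 5: 0 + count([4, 3, 1], 5)
lst[0]=4 != 5: 0 + count([3, 1], 5)
lst[0]=3 != 5: 0 + count([1], 5)
lst[0]=1 != 5: 0 + count([], 5)
= 2
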